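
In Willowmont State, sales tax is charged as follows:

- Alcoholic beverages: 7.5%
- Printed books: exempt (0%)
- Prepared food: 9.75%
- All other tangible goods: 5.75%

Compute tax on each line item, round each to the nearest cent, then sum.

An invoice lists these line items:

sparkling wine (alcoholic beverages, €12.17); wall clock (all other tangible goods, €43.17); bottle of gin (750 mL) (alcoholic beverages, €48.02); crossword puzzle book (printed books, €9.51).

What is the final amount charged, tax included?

Sparkling wine €12.17: alcoholic beverages → 7.5% → €0.91
Wall clock €43.17: all other tangible goods → 5.75% → €2.48
Bottle of gin (750 mL) €48.02: alcoholic beverages → 7.5% → €3.60
Crossword puzzle book €9.51: printed books → 0% → €0.00
Subtotal = €112.87; tax = €6.99; total due = €119.86

€119.86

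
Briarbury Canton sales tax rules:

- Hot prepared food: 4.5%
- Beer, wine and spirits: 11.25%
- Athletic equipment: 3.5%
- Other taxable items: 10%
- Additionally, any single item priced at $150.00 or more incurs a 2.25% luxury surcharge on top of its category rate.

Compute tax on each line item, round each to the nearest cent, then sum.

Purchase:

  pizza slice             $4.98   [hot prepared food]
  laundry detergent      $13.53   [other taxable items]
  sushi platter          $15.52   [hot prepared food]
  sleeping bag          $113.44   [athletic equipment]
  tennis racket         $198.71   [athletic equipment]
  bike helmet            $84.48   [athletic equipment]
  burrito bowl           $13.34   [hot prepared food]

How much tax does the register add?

$21.23

Pizza slice $4.98: hot prepared food → 4.5% → $0.22
Laundry detergent $13.53: other taxable items → 10% → $1.35
Sushi platter $15.52: hot prepared food → 4.5% → $0.70
Sleeping bag $113.44: athletic equipment → 3.5% → $3.97
Tennis racket $198.71: athletic equipment → 3.5% + 2.25% surcharge = 5.75% → $11.43
Bike helmet $84.48: athletic equipment → 3.5% → $2.96
Burrito bowl $13.34: hot prepared food → 4.5% → $0.60
Total tax = $0.22 + $1.35 + $0.70 + $3.97 + $11.43 + $2.96 + $0.60 = $21.23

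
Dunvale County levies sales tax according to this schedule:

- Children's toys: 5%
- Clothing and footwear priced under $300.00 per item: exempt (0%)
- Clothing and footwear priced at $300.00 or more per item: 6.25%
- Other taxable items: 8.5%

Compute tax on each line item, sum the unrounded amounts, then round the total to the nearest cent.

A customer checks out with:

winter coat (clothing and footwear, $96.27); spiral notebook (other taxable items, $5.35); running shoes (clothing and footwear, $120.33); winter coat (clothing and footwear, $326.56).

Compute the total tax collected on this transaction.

Winter coat $96.27: clothing and footwear, under $300.00 → 0% → $0.00
Spiral notebook $5.35: other taxable items → 8.5% → $0.45475
Running shoes $120.33: clothing and footwear, under $300.00 → 0% → $0.00
Winter coat $326.56: clothing and footwear, $300.00 or more → 6.25% → $20.41
Unrounded tax sum = $20.86475 → $20.86

$20.86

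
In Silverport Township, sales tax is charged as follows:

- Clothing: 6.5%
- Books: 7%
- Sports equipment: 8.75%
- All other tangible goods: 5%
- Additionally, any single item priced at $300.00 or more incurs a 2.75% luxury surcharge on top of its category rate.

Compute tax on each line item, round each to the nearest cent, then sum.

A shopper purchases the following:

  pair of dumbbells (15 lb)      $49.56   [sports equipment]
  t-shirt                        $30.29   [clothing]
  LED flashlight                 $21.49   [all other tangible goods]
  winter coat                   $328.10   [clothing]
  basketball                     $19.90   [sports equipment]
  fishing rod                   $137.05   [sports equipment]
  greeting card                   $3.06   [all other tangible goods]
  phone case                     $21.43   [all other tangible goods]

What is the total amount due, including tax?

Pair of dumbbells (15 lb) $49.56: sports equipment → 8.75% → $4.34
T-shirt $30.29: clothing → 6.5% → $1.97
LED flashlight $21.49: all other tangible goods → 5% → $1.07
Winter coat $328.10: clothing → 6.5% + 2.75% surcharge = 9.25% → $30.35
Basketball $19.90: sports equipment → 8.75% → $1.74
Fishing rod $137.05: sports equipment → 8.75% → $11.99
Greeting card $3.06: all other tangible goods → 5% → $0.15
Phone case $21.43: all other tangible goods → 5% → $1.07
Subtotal = $610.88; tax = $52.68; total due = $663.56

$663.56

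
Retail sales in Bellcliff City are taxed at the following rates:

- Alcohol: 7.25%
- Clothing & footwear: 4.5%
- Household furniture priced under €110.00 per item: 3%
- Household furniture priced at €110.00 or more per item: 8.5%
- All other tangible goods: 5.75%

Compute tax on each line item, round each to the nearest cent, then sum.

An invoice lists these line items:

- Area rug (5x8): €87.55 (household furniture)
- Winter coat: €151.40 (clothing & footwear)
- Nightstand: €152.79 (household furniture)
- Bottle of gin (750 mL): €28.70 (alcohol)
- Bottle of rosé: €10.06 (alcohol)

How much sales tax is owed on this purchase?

Area rug (5x8) €87.55: household furniture, under €110.00 → 3% → €2.63
Winter coat €151.40: clothing & footwear → 4.5% → €6.81
Nightstand €152.79: household furniture, €110.00 or more → 8.5% → €12.99
Bottle of gin (750 mL) €28.70: alcohol → 7.25% → €2.08
Bottle of rosé €10.06: alcohol → 7.25% → €0.73
Total tax = €2.63 + €6.81 + €12.99 + €2.08 + €0.73 = €25.24

€25.24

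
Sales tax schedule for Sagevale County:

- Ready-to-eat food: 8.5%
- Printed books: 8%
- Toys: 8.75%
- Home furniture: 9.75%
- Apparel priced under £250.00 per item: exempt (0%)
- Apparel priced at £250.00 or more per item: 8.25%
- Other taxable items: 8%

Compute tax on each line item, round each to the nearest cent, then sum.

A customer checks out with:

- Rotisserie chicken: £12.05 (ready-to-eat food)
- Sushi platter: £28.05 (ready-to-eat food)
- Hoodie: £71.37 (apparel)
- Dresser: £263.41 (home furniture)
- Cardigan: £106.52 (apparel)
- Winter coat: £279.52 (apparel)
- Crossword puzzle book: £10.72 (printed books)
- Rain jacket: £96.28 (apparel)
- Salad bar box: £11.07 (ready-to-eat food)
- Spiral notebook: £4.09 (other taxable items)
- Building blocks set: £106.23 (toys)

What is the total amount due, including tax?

£1052.88

Rotisserie chicken £12.05: ready-to-eat food → 8.5% → £1.02
Sushi platter £28.05: ready-to-eat food → 8.5% → £2.38
Hoodie £71.37: apparel, under £250.00 → 0% → £0.00
Dresser £263.41: home furniture → 9.75% → £25.68
Cardigan £106.52: apparel, under £250.00 → 0% → £0.00
Winter coat £279.52: apparel, £250.00 or more → 8.25% → £23.06
Crossword puzzle book £10.72: printed books → 8% → £0.86
Rain jacket £96.28: apparel, under £250.00 → 0% → £0.00
Salad bar box £11.07: ready-to-eat food → 8.5% → £0.94
Spiral notebook £4.09: other taxable items → 8% → £0.33
Building blocks set £106.23: toys → 8.75% → £9.30
Subtotal = £989.31; tax = £63.57; total due = £1052.88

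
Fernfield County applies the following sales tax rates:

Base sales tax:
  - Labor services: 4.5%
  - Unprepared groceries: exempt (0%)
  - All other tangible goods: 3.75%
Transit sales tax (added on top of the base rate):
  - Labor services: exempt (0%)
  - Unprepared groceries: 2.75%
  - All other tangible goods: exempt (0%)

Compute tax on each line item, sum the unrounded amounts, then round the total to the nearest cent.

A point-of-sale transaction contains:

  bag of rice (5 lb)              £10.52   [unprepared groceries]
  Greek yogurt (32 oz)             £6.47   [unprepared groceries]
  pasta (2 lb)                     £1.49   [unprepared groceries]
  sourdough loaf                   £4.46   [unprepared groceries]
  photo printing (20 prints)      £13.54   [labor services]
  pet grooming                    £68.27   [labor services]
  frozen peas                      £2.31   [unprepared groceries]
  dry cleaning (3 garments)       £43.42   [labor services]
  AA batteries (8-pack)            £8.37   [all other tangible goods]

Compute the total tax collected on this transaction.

£6.64

Bag of rice (5 lb) £10.52: unprepared groceries → 0% + 2.75% transit = 2.75% → £0.2893
Greek yogurt (32 oz) £6.47: unprepared groceries → 0% + 2.75% transit = 2.75% → £0.177925
Pasta (2 lb) £1.49: unprepared groceries → 0% + 2.75% transit = 2.75% → £0.040975
Sourdough loaf £4.46: unprepared groceries → 0% + 2.75% transit = 2.75% → £0.12265
Photo printing (20 prints) £13.54: labor services → 4.5% + 0% transit = 4.5% → £0.6093
Pet grooming £68.27: labor services → 4.5% + 0% transit = 4.5% → £3.07215
Frozen peas £2.31: unprepared groceries → 0% + 2.75% transit = 2.75% → £0.063525
Dry cleaning (3 garments) £43.42: labor services → 4.5% + 0% transit = 4.5% → £1.9539
AA batteries (8-pack) £8.37: all other tangible goods → 3.75% + 0% transit = 3.75% → £0.313875
Unrounded tax sum = £6.6436 → £6.64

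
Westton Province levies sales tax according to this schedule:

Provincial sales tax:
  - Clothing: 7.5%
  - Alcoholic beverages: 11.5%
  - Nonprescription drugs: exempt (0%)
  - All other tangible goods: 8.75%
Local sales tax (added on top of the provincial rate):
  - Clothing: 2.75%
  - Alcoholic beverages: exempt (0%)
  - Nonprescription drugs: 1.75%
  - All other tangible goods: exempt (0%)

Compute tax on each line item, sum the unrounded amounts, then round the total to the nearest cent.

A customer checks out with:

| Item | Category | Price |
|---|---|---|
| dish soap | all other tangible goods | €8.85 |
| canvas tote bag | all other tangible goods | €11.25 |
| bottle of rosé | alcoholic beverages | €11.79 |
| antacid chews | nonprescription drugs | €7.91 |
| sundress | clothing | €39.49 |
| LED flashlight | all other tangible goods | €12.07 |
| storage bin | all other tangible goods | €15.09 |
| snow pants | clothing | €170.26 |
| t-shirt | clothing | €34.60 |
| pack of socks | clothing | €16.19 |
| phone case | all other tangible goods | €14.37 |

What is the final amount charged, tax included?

Dish soap €8.85: all other tangible goods → 8.75% + 0% local = 8.75% → €0.774375
Canvas tote bag €11.25: all other tangible goods → 8.75% + 0% local = 8.75% → €0.984375
Bottle of rosé €11.79: alcoholic beverages → 11.5% + 0% local = 11.5% → €1.35585
Antacid chews €7.91: nonprescription drugs → 0% + 1.75% local = 1.75% → €0.138425
Sundress €39.49: clothing → 7.5% + 2.75% local = 10.25% → €4.047725
LED flashlight €12.07: all other tangible goods → 8.75% + 0% local = 8.75% → €1.056125
Storage bin €15.09: all other tangible goods → 8.75% + 0% local = 8.75% → €1.320375
Snow pants €170.26: clothing → 7.5% + 2.75% local = 10.25% → €17.45165
T-shirt €34.60: clothing → 7.5% + 2.75% local = 10.25% → €3.5465
Pack of socks €16.19: clothing → 7.5% + 2.75% local = 10.25% → €1.659475
Phone case €14.37: all other tangible goods → 8.75% + 0% local = 8.75% → €1.257375
Subtotal = €341.87; unrounded tax = €33.59225 → €33.59; total due = €375.46

€375.46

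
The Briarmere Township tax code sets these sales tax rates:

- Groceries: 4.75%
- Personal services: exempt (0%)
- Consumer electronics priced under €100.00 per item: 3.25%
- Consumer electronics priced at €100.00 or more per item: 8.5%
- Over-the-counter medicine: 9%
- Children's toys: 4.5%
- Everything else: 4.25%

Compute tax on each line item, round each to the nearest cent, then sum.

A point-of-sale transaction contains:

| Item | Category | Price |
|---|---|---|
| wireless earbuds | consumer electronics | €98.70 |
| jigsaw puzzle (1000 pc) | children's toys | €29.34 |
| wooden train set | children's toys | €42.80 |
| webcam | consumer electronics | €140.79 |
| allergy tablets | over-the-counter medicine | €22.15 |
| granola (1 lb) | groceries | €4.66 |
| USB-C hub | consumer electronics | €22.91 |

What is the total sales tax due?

€21.38

Wireless earbuds €98.70: consumer electronics, under €100.00 → 3.25% → €3.21
Jigsaw puzzle (1000 pc) €29.34: children's toys → 4.5% → €1.32
Wooden train set €42.80: children's toys → 4.5% → €1.93
Webcam €140.79: consumer electronics, €100.00 or more → 8.5% → €11.97
Allergy tablets €22.15: over-the-counter medicine → 9% → €1.99
Granola (1 lb) €4.66: groceries → 4.75% → €0.22
USB-C hub €22.91: consumer electronics, under €100.00 → 3.25% → €0.74
Total tax = €3.21 + €1.32 + €1.93 + €11.97 + €1.99 + €0.22 + €0.74 = €21.38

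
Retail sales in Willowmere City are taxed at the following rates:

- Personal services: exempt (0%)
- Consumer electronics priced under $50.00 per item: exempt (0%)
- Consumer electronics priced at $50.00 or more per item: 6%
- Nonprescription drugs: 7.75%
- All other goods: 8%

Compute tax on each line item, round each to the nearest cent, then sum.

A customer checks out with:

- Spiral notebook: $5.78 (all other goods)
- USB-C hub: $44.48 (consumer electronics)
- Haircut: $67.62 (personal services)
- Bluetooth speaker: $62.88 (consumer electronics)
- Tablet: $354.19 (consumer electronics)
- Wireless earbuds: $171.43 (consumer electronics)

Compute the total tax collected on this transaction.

$35.77

Spiral notebook $5.78: all other goods → 8% → $0.46
USB-C hub $44.48: consumer electronics, under $50.00 → 0% → $0.00
Haircut $67.62: personal services → 0% → $0.00
Bluetooth speaker $62.88: consumer electronics, $50.00 or more → 6% → $3.77
Tablet $354.19: consumer electronics, $50.00 or more → 6% → $21.25
Wireless earbuds $171.43: consumer electronics, $50.00 or more → 6% → $10.29
Total tax = $0.46 + $3.77 + $21.25 + $10.29 = $35.77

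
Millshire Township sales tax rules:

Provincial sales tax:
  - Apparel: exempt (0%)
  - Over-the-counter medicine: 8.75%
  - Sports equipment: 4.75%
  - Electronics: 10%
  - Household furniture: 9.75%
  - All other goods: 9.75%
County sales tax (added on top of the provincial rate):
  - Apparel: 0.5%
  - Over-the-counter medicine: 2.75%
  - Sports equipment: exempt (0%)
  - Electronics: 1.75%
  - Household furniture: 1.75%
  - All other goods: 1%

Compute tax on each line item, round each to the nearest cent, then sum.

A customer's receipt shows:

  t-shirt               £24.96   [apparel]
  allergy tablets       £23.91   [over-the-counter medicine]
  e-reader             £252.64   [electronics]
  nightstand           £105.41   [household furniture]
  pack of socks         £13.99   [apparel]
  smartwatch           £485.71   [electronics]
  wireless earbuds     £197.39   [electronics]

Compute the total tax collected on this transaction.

£125.01

T-shirt £24.96: apparel → 0% + 0.5% county = 0.5% → £0.12
Allergy tablets £23.91: over-the-counter medicine → 8.75% + 2.75% county = 11.5% → £2.75
E-reader £252.64: electronics → 10% + 1.75% county = 11.75% → £29.69
Nightstand £105.41: household furniture → 9.75% + 1.75% county = 11.5% → £12.12
Pack of socks £13.99: apparel → 0% + 0.5% county = 0.5% → £0.07
Smartwatch £485.71: electronics → 10% + 1.75% county = 11.75% → £57.07
Wireless earbuds £197.39: electronics → 10% + 1.75% county = 11.75% → £23.19
Total tax = £0.12 + £2.75 + £29.69 + £12.12 + £0.07 + £57.07 + £23.19 = £125.01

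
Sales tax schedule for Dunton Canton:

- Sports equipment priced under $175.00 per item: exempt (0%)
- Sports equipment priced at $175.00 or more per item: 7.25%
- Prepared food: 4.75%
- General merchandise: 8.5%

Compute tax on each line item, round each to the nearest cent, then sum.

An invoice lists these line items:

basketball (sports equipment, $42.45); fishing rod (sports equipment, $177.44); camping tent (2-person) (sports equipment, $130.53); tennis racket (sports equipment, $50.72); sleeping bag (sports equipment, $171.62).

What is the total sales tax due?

$12.86

Basketball $42.45: sports equipment, under $175.00 → 0% → $0.00
Fishing rod $177.44: sports equipment, $175.00 or more → 7.25% → $12.86
Camping tent (2-person) $130.53: sports equipment, under $175.00 → 0% → $0.00
Tennis racket $50.72: sports equipment, under $175.00 → 0% → $0.00
Sleeping bag $171.62: sports equipment, under $175.00 → 0% → $0.00
Total tax = $12.86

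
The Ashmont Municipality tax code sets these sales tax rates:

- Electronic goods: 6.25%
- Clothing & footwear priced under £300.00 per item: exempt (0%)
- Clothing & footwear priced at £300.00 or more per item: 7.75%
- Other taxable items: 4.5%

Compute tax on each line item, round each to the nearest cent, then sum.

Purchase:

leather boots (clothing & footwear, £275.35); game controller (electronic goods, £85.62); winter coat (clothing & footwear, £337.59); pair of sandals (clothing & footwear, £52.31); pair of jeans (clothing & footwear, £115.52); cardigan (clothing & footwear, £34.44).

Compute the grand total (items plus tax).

£932.34

Leather boots £275.35: clothing & footwear, under £300.00 → 0% → £0.00
Game controller £85.62: electronic goods → 6.25% → £5.35
Winter coat £337.59: clothing & footwear, £300.00 or more → 7.75% → £26.16
Pair of sandals £52.31: clothing & footwear, under £300.00 → 0% → £0.00
Pair of jeans £115.52: clothing & footwear, under £300.00 → 0% → £0.00
Cardigan £34.44: clothing & footwear, under £300.00 → 0% → £0.00
Subtotal = £900.83; tax = £31.51; total due = £932.34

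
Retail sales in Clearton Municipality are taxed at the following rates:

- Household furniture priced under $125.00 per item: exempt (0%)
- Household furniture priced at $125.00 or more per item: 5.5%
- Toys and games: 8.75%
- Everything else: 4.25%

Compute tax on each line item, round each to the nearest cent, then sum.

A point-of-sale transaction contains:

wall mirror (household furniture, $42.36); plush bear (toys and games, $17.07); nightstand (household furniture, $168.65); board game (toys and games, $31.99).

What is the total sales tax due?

Wall mirror $42.36: household furniture, under $125.00 → 0% → $0.00
Plush bear $17.07: toys and games → 8.75% → $1.49
Nightstand $168.65: household furniture, $125.00 or more → 5.5% → $9.28
Board game $31.99: toys and games → 8.75% → $2.80
Total tax = $1.49 + $9.28 + $2.80 = $13.57

$13.57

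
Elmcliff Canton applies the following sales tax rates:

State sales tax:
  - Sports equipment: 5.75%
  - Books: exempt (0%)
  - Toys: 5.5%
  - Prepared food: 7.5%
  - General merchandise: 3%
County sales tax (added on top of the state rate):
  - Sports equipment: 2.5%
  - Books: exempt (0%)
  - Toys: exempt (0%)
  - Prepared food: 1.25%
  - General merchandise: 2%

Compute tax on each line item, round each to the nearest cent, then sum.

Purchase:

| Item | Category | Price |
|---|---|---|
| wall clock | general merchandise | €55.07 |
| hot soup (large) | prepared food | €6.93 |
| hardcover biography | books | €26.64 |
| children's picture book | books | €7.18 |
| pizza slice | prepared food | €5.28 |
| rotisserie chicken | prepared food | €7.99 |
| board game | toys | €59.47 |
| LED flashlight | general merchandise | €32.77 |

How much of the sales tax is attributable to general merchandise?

€4.39

Wall clock €55.07: general merchandise → 3% + 2% county = 5% → €2.75
LED flashlight €32.77: general merchandise → 3% + 2% county = 5% → €1.64
Tax on general merchandise = €2.75 + €1.64 = €4.39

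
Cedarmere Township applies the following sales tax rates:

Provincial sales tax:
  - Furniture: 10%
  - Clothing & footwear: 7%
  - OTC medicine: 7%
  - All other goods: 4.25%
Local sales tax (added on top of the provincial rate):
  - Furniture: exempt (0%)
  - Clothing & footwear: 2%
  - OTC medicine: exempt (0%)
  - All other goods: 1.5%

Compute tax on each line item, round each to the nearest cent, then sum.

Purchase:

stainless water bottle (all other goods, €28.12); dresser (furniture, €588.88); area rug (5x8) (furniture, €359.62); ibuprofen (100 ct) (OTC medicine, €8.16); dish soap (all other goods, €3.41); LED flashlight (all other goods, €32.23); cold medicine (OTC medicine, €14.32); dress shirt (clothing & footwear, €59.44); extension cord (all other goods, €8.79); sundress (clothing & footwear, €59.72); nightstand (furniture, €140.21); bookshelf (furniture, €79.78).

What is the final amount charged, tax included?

€1516.00

Stainless water bottle €28.12: all other goods → 4.25% + 1.5% local = 5.75% → €1.62
Dresser €588.88: furniture → 10% + 0% local = 10% → €58.89
Area rug (5x8) €359.62: furniture → 10% + 0% local = 10% → €35.96
Ibuprofen (100 ct) €8.16: OTC medicine → 7% + 0% local = 7% → €0.57
Dish soap €3.41: all other goods → 4.25% + 1.5% local = 5.75% → €0.20
LED flashlight €32.23: all other goods → 4.25% + 1.5% local = 5.75% → €1.85
Cold medicine €14.32: OTC medicine → 7% + 0% local = 7% → €1.00
Dress shirt €59.44: clothing & footwear → 7% + 2% local = 9% → €5.35
Extension cord €8.79: all other goods → 4.25% + 1.5% local = 5.75% → €0.51
Sundress €59.72: clothing & footwear → 7% + 2% local = 9% → €5.37
Nightstand €140.21: furniture → 10% + 0% local = 10% → €14.02
Bookshelf €79.78: furniture → 10% + 0% local = 10% → €7.98
Subtotal = €1382.68; tax = €133.32; total due = €1516.00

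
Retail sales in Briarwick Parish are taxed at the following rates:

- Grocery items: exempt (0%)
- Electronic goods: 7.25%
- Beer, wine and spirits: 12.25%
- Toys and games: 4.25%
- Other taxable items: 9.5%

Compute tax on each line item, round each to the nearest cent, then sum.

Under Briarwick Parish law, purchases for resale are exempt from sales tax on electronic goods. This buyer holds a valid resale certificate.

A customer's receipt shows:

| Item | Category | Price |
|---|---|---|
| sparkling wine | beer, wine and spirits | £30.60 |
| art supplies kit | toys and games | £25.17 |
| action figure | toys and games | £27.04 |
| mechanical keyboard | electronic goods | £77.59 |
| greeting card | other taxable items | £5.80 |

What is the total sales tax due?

£6.52

Sparkling wine £30.60: beer, wine and spirits → 12.25% → £3.75
Art supplies kit £25.17: toys and games → 4.25% → £1.07
Action figure £27.04: toys and games → 4.25% → £1.15
Mechanical keyboard £77.59: electronic goods, buyer-exempt → 0% → £0.00
Greeting card £5.80: other taxable items → 9.5% → £0.55
Total tax = £3.75 + £1.07 + £1.15 + £0.55 = £6.52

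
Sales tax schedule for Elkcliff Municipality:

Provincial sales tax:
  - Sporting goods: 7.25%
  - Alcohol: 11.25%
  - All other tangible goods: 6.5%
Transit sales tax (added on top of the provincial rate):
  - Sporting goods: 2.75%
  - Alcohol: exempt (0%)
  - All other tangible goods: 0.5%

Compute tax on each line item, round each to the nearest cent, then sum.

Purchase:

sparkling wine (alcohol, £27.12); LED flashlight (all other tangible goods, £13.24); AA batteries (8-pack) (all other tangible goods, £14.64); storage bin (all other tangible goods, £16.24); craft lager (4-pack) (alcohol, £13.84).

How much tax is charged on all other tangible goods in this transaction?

LED flashlight £13.24: all other tangible goods → 6.5% + 0.5% transit = 7% → £0.93
AA batteries (8-pack) £14.64: all other tangible goods → 6.5% + 0.5% transit = 7% → £1.02
Storage bin £16.24: all other tangible goods → 6.5% + 0.5% transit = 7% → £1.14
Tax on all other tangible goods = £0.93 + £1.02 + £1.14 = £3.09

£3.09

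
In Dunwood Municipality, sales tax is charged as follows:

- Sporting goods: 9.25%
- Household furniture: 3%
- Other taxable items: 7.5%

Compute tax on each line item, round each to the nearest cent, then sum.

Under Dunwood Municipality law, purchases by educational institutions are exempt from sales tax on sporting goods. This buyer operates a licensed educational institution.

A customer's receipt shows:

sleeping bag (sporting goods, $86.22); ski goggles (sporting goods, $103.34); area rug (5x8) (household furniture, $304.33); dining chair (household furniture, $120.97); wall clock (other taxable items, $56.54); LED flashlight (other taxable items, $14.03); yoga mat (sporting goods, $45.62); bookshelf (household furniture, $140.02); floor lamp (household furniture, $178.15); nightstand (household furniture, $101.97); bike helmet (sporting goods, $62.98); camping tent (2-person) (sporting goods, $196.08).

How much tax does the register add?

$30.65

Sleeping bag $86.22: sporting goods, buyer-exempt → 0% → $0.00
Ski goggles $103.34: sporting goods, buyer-exempt → 0% → $0.00
Area rug (5x8) $304.33: household furniture → 3% → $9.13
Dining chair $120.97: household furniture → 3% → $3.63
Wall clock $56.54: other taxable items → 7.5% → $4.24
LED flashlight $14.03: other taxable items → 7.5% → $1.05
Yoga mat $45.62: sporting goods, buyer-exempt → 0% → $0.00
Bookshelf $140.02: household furniture → 3% → $4.20
Floor lamp $178.15: household furniture → 3% → $5.34
Nightstand $101.97: household furniture → 3% → $3.06
Bike helmet $62.98: sporting goods, buyer-exempt → 0% → $0.00
Camping tent (2-person) $196.08: sporting goods, buyer-exempt → 0% → $0.00
Total tax = $9.13 + $3.63 + $4.24 + $1.05 + $4.20 + $5.34 + $3.06 = $30.65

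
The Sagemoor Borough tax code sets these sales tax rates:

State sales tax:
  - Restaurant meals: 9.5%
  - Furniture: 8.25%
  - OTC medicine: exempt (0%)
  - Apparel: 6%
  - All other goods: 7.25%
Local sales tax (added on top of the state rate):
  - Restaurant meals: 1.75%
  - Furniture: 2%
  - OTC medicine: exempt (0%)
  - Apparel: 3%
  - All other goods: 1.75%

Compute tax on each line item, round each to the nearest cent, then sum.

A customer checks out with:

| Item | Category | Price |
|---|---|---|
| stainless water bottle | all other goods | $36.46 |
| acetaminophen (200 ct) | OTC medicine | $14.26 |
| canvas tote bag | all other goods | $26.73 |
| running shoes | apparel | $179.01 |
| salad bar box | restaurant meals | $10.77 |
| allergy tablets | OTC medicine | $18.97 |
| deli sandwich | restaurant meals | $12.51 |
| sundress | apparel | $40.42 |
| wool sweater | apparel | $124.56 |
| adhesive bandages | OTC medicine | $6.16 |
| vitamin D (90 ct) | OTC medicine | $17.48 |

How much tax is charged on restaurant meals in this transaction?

$2.62

Salad bar box $10.77: restaurant meals → 9.5% + 1.75% local = 11.25% → $1.21
Deli sandwich $12.51: restaurant meals → 9.5% + 1.75% local = 11.25% → $1.41
Tax on restaurant meals = $1.21 + $1.41 = $2.62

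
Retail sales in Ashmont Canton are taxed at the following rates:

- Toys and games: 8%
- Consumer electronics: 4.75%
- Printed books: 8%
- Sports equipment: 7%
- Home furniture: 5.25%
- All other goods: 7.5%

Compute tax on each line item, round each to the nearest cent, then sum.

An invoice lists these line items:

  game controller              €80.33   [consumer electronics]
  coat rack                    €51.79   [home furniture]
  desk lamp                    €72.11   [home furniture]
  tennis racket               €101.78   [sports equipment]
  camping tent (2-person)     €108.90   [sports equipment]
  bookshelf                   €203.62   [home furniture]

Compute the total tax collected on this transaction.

Game controller €80.33: consumer electronics → 4.75% → €3.82
Coat rack €51.79: home furniture → 5.25% → €2.72
Desk lamp €72.11: home furniture → 5.25% → €3.79
Tennis racket €101.78: sports equipment → 7% → €7.12
Camping tent (2-person) €108.90: sports equipment → 7% → €7.62
Bookshelf €203.62: home furniture → 5.25% → €10.69
Total tax = €3.82 + €2.72 + €3.79 + €7.12 + €7.62 + €10.69 = €35.76

€35.76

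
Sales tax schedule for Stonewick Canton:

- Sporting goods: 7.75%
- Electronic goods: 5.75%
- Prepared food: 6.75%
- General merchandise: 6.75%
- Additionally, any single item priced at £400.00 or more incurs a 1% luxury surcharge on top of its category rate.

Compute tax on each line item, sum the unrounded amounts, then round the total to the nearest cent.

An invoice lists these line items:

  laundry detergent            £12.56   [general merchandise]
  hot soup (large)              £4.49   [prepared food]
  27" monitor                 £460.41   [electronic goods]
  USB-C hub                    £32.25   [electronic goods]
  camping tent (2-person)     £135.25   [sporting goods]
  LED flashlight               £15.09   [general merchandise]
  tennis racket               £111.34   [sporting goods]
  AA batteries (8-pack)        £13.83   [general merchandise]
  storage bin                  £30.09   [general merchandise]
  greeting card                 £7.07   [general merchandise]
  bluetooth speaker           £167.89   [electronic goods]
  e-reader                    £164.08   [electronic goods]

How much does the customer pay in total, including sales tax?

Laundry detergent £12.56: general merchandise → 6.75% → £0.8478
Hot soup (large) £4.49: prepared food → 6.75% → £0.303075
27" monitor £460.41: electronic goods → 5.75% + 1% surcharge = 6.75% → £31.077675
USB-C hub £32.25: electronic goods → 5.75% → £1.854375
Camping tent (2-person) £135.25: sporting goods → 7.75% → £10.481875
LED flashlight £15.09: general merchandise → 6.75% → £1.018575
Tennis racket £111.34: sporting goods → 7.75% → £8.62885
AA batteries (8-pack) £13.83: general merchandise → 6.75% → £0.933525
Storage bin £30.09: general merchandise → 6.75% → £2.031075
Greeting card £7.07: general merchandise → 6.75% → £0.477225
Bluetooth speaker £167.89: electronic goods → 5.75% → £9.653675
E-reader £164.08: electronic goods → 5.75% → £9.4346
Subtotal = £1154.35; unrounded tax = £76.742325 → £76.74; total due = £1231.09

£1231.09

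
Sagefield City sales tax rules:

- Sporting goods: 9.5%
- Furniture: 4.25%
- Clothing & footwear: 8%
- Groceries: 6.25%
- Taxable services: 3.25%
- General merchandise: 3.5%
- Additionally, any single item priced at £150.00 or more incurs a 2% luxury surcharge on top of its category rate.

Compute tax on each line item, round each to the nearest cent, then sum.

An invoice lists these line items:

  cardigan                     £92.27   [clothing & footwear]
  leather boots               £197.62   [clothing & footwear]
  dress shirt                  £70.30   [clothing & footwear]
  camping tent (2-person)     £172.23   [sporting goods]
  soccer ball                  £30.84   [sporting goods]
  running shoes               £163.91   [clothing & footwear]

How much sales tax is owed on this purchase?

£71.89

Cardigan £92.27: clothing & footwear → 8% → £7.38
Leather boots £197.62: clothing & footwear → 8% + 2% surcharge = 10% → £19.76
Dress shirt £70.30: clothing & footwear → 8% → £5.62
Camping tent (2-person) £172.23: sporting goods → 9.5% + 2% surcharge = 11.5% → £19.81
Soccer ball £30.84: sporting goods → 9.5% → £2.93
Running shoes £163.91: clothing & footwear → 8% + 2% surcharge = 10% → £16.39
Total tax = £7.38 + £19.76 + £5.62 + £19.81 + £2.93 + £16.39 = £71.89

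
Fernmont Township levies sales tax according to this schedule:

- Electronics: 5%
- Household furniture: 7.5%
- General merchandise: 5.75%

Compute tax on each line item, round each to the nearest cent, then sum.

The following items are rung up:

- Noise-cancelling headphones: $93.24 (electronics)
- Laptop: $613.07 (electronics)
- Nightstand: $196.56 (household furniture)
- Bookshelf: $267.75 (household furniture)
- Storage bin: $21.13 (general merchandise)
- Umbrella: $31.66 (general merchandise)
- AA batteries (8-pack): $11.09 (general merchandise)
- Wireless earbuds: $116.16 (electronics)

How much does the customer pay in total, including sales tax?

Noise-cancelling headphones $93.24: electronics → 5% → $4.66
Laptop $613.07: electronics → 5% → $30.65
Nightstand $196.56: household furniture → 7.5% → $14.74
Bookshelf $267.75: household furniture → 7.5% → $20.08
Storage bin $21.13: general merchandise → 5.75% → $1.21
Umbrella $31.66: general merchandise → 5.75% → $1.82
AA batteries (8-pack) $11.09: general merchandise → 5.75% → $0.64
Wireless earbuds $116.16: electronics → 5% → $5.81
Subtotal = $1350.66; tax = $79.61; total due = $1430.27

$1430.27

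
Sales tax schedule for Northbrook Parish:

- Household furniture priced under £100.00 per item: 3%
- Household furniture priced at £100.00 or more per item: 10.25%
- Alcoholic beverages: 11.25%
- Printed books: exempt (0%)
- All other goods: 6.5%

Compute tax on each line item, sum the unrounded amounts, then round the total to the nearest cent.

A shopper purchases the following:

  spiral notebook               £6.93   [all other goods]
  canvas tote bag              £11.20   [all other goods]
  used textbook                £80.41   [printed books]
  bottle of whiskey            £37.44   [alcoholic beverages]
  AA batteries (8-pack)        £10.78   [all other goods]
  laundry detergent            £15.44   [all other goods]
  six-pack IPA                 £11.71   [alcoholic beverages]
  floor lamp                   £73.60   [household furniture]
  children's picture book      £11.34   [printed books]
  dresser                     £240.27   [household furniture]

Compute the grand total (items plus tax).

Spiral notebook £6.93: all other goods → 6.5% → £0.45045
Canvas tote bag £11.20: all other goods → 6.5% → £0.728
Used textbook £80.41: printed books → 0% → £0.00
Bottle of whiskey £37.44: alcoholic beverages → 11.25% → £4.212
AA batteries (8-pack) £10.78: all other goods → 6.5% → £0.7007
Laundry detergent £15.44: all other goods → 6.5% → £1.0036
Six-pack IPA £11.71: alcoholic beverages → 11.25% → £1.317375
Floor lamp £73.60: household furniture, under £100.00 → 3% → £2.208
Children's picture book £11.34: printed books → 0% → £0.00
Dresser £240.27: household furniture, £100.00 or more → 10.25% → £24.627675
Subtotal = £499.12; unrounded tax = £35.2478 → £35.25; total due = £534.37

£534.37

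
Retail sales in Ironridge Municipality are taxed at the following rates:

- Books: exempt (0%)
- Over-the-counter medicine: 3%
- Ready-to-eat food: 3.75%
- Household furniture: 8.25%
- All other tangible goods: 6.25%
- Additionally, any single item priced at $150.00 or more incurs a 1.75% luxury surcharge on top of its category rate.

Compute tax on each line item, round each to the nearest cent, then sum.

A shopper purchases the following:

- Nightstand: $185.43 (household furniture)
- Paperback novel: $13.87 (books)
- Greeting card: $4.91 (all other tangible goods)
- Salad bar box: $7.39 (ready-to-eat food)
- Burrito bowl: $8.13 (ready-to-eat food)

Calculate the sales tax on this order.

$19.43

Nightstand $185.43: household furniture → 8.25% + 1.75% surcharge = 10% → $18.54
Paperback novel $13.87: books → 0% → $0.00
Greeting card $4.91: all other tangible goods → 6.25% → $0.31
Salad bar box $7.39: ready-to-eat food → 3.75% → $0.28
Burrito bowl $8.13: ready-to-eat food → 3.75% → $0.30
Total tax = $18.54 + $0.31 + $0.28 + $0.30 = $19.43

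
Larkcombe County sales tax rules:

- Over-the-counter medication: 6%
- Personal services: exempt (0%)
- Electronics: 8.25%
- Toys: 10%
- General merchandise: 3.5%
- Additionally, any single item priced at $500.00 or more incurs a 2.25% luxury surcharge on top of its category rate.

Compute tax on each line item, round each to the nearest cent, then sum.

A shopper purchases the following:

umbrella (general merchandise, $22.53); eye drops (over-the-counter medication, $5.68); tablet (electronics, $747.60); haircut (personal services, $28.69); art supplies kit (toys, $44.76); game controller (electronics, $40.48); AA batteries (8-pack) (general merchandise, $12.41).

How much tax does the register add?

$87.88

Umbrella $22.53: general merchandise → 3.5% → $0.79
Eye drops $5.68: over-the-counter medication → 6% → $0.34
Tablet $747.60: electronics → 8.25% + 2.25% surcharge = 10.5% → $78.50
Haircut $28.69: personal services → 0% → $0.00
Art supplies kit $44.76: toys → 10% → $4.48
Game controller $40.48: electronics → 8.25% → $3.34
AA batteries (8-pack) $12.41: general merchandise → 3.5% → $0.43
Total tax = $0.79 + $0.34 + $78.50 + $4.48 + $3.34 + $0.43 = $87.88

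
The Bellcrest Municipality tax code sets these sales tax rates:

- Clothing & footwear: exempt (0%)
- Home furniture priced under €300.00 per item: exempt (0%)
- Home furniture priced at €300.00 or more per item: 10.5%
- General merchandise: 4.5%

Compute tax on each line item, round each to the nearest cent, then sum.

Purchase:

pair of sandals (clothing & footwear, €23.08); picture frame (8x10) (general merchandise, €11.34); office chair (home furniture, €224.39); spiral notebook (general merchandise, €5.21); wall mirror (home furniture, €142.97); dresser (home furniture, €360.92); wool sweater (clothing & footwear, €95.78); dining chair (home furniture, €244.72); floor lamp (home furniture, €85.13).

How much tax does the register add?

€38.64

Pair of sandals €23.08: clothing & footwear → 0% → €0.00
Picture frame (8x10) €11.34: general merchandise → 4.5% → €0.51
Office chair €224.39: home furniture, under €300.00 → 0% → €0.00
Spiral notebook €5.21: general merchandise → 4.5% → €0.23
Wall mirror €142.97: home furniture, under €300.00 → 0% → €0.00
Dresser €360.92: home furniture, €300.00 or more → 10.5% → €37.90
Wool sweater €95.78: clothing & footwear → 0% → €0.00
Dining chair €244.72: home furniture, under €300.00 → 0% → €0.00
Floor lamp €85.13: home furniture, under €300.00 → 0% → €0.00
Total tax = €0.51 + €0.23 + €37.90 = €38.64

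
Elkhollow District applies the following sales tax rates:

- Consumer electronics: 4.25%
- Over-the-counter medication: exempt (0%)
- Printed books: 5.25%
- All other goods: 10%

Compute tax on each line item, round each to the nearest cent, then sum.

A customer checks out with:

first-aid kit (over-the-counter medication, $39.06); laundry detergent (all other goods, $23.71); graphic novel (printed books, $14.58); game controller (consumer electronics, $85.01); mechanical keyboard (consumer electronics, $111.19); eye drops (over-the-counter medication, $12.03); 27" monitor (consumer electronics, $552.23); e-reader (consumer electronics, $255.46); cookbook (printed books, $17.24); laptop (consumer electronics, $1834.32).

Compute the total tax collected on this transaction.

$124.68

First-aid kit $39.06: over-the-counter medication → 0% → $0.00
Laundry detergent $23.71: all other goods → 10% → $2.37
Graphic novel $14.58: printed books → 5.25% → $0.77
Game controller $85.01: consumer electronics → 4.25% → $3.61
Mechanical keyboard $111.19: consumer electronics → 4.25% → $4.73
Eye drops $12.03: over-the-counter medication → 0% → $0.00
27" monitor $552.23: consumer electronics → 4.25% → $23.47
E-reader $255.46: consumer electronics → 4.25% → $10.86
Cookbook $17.24: printed books → 5.25% → $0.91
Laptop $1834.32: consumer electronics → 4.25% → $77.96
Total tax = $2.37 + $0.77 + $3.61 + $4.73 + $23.47 + $10.86 + $0.91 + $77.96 = $124.68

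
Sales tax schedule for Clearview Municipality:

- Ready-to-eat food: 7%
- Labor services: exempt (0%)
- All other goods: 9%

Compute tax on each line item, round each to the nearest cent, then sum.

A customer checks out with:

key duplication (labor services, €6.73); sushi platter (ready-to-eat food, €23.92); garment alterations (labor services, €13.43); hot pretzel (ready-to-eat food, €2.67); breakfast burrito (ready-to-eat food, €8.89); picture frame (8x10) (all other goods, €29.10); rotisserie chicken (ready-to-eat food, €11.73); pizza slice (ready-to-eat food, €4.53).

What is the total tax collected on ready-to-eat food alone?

€3.62

Sushi platter €23.92: ready-to-eat food → 7% → €1.67
Hot pretzel €2.67: ready-to-eat food → 7% → €0.19
Breakfast burrito €8.89: ready-to-eat food → 7% → €0.62
Rotisserie chicken €11.73: ready-to-eat food → 7% → €0.82
Pizza slice €4.53: ready-to-eat food → 7% → €0.32
Tax on ready-to-eat food = €1.67 + €0.19 + €0.62 + €0.82 + €0.32 = €3.62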